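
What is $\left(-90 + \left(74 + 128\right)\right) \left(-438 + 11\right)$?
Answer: $-47824$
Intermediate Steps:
$\left(-90 + \left(74 + 128\right)\right) \left(-438 + 11\right) = \left(-90 + 202\right) \left(-427\right) = 112 \left(-427\right) = -47824$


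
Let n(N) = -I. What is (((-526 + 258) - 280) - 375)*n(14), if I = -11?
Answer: -10153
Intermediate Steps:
n(N) = 11 (n(N) = -1*(-11) = 11)
(((-526 + 258) - 280) - 375)*n(14) = (((-526 + 258) - 280) - 375)*11 = ((-268 - 280) - 375)*11 = (-548 - 375)*11 = -923*11 = -10153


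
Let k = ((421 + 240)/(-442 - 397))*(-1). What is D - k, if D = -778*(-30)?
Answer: 19581599/839 ≈ 23339.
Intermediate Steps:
D = 23340
k = 661/839 (k = (661/(-839))*(-1) = (661*(-1/839))*(-1) = -661/839*(-1) = 661/839 ≈ 0.78784)
D - k = 23340 - 1*661/839 = 23340 - 661/839 = 19581599/839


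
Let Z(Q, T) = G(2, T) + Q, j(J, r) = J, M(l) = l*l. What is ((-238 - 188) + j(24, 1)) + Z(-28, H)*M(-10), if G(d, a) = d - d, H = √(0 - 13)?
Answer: -3202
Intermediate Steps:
H = I*√13 (H = √(-13) = I*√13 ≈ 3.6056*I)
M(l) = l²
G(d, a) = 0
Z(Q, T) = Q (Z(Q, T) = 0 + Q = Q)
((-238 - 188) + j(24, 1)) + Z(-28, H)*M(-10) = ((-238 - 188) + 24) - 28*(-10)² = (-426 + 24) - 28*100 = -402 - 2800 = -3202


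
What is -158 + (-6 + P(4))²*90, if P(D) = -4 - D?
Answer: 17482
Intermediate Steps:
-158 + (-6 + P(4))²*90 = -158 + (-6 + (-4 - 1*4))²*90 = -158 + (-6 + (-4 - 4))²*90 = -158 + (-6 - 8)²*90 = -158 + (-14)²*90 = -158 + 196*90 = -158 + 17640 = 17482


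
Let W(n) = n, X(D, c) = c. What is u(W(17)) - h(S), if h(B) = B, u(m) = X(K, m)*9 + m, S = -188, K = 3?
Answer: 358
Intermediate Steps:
u(m) = 10*m (u(m) = m*9 + m = 9*m + m = 10*m)
u(W(17)) - h(S) = 10*17 - 1*(-188) = 170 + 188 = 358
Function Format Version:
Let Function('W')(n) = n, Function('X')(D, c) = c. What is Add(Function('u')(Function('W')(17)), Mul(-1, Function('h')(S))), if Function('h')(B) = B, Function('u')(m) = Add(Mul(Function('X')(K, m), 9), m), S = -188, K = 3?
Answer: 358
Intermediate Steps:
Function('u')(m) = Mul(10, m) (Function('u')(m) = Add(Mul(m, 9), m) = Add(Mul(9, m), m) = Mul(10, m))
Add(Function('u')(Function('W')(17)), Mul(-1, Function('h')(S))) = Add(Mul(10, 17), Mul(-1, -188)) = Add(170, 188) = 358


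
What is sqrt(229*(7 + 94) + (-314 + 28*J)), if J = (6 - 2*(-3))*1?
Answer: sqrt(23151) ≈ 152.15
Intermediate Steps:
J = 12 (J = (6 + 6)*1 = 12*1 = 12)
sqrt(229*(7 + 94) + (-314 + 28*J)) = sqrt(229*(7 + 94) + (-314 + 28*12)) = sqrt(229*101 + (-314 + 336)) = sqrt(23129 + 22) = sqrt(23151)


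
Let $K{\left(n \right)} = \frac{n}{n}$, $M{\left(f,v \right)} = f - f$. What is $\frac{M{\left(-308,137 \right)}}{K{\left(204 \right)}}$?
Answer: $0$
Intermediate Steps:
$M{\left(f,v \right)} = 0$
$K{\left(n \right)} = 1$
$\frac{M{\left(-308,137 \right)}}{K{\left(204 \right)}} = \frac{0}{1} = 0 \cdot 1 = 0$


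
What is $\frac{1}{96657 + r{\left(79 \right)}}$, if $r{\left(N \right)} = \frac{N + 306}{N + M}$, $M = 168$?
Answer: $\frac{247}{23874664} \approx 1.0346 \cdot 10^{-5}$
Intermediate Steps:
$r{\left(N \right)} = \frac{306 + N}{168 + N}$ ($r{\left(N \right)} = \frac{N + 306}{N + 168} = \frac{306 + N}{168 + N}$)
$\frac{1}{96657 + r{\left(79 \right)}} = \frac{1}{96657 + \frac{306 + 79}{168 + 79}} = \frac{1}{96657 + \frac{1}{247} \cdot 385} = \frac{1}{96657 + \frac{385}{247}} = \frac{1}{\frac{23874664}{247}} = \frac{247}{23874664}$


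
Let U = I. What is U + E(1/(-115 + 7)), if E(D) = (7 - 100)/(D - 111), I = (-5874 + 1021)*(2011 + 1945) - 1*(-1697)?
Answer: -230150077475/11989 ≈ -1.9197e+7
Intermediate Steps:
I = -19196771 (I = -4853*3956 + 1697 = -19198468 + 1697 = -19196771)
E(D) = -93/(-111 + D)
U = -19196771
U + E(1/(-115 + 7)) = -19196771 - 93/(-111 + 1/(-115 + 7)) = -19196771 - 93/(-111 + 1/(-108)) = -19196771 - 93/(-111 - 1/108) = -19196771 - 93/(-11989/108) = -19196771 - 93*(-108/11989) = -19196771 + 10044/11989 = -230150077475/11989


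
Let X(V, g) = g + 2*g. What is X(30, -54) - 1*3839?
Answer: -4001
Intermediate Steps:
X(V, g) = 3*g
X(30, -54) - 1*3839 = 3*(-54) - 1*3839 = -162 - 3839 = -4001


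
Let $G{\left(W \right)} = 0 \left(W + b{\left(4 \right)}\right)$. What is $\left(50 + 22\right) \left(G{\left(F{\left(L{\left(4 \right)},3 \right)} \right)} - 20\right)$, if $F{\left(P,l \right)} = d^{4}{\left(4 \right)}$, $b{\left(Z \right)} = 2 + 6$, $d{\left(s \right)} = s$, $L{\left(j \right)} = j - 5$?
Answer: $-1440$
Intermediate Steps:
$L{\left(j \right)} = -5 + j$ ($L{\left(j \right)} = j - 5 = -5 + j$)
$b{\left(Z \right)} = 8$
$F{\left(P,l \right)} = 256$ ($F{\left(P,l \right)} = 4^{4} = 256$)
$G{\left(W \right)} = 0$ ($G{\left(W \right)} = 0 \left(W + 8\right) = 0 \left(8 + W\right) = 0$)
$\left(50 + 22\right) \left(G{\left(F{\left(L{\left(4 \right)},3 \right)} \right)} - 20\right) = \left(50 + 22\right) \left(0 - 20\right) = 72 \left(0 - 20\right) = 72 \left(-20\right) = -1440$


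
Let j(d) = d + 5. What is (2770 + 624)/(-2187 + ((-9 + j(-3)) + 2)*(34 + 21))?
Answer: -1697/1231 ≈ -1.3786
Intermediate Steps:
j(d) = 5 + d
(2770 + 624)/(-2187 + ((-9 + j(-3)) + 2)*(34 + 21)) = (2770 + 624)/(-2187 + ((-9 + (5 - 3)) + 2)*(34 + 21)) = 3394/(-2187 + ((-9 + 2) + 2)*55) = 3394/(-2187 + (-7 + 2)*55) = 3394/(-2187 - 5*55) = 3394/(-2187 - 275) = 3394/(-2462) = 3394*(-1/2462) = -1697/1231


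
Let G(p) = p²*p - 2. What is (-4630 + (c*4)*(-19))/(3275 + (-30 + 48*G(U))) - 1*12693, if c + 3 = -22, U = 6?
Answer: -24510573/1931 ≈ -12693.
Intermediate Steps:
c = -25 (c = -3 - 22 = -25)
G(p) = -2 + p³ (G(p) = p³ - 2 = -2 + p³)
(-4630 + (c*4)*(-19))/(3275 + (-30 + 48*G(U))) - 1*12693 = (-4630 - 25*4*(-19))/(3275 + (-30 + 48*(-2 + 6³))) - 1*12693 = (-4630 - 100*(-19))/(3275 + (-30 + 48*(-2 + 216))) - 12693 = (-4630 + 1900)/(3275 + (-30 + 48*214)) - 12693 = -2730/(3275 + (-30 + 10272)) - 12693 = -2730/(3275 + 10242) - 12693 = -2730/13517 - 12693 = -2730*1/13517 - 12693 = -390/1931 - 12693 = -24510573/1931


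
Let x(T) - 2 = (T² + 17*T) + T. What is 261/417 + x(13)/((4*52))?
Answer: 74391/28912 ≈ 2.5730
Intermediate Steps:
x(T) = 2 + T² + 18*T (x(T) = 2 + ((T² + 17*T) + T) = 2 + (T² + 18*T) = 2 + T² + 18*T)
261/417 + x(13)/((4*52)) = 261/417 + (2 + 13² + 18*13)/((4*52)) = 261*(1/417) + (2 + 169 + 234)/208 = 87/139 + 405*(1/208) = 87/139 + 405/208 = 74391/28912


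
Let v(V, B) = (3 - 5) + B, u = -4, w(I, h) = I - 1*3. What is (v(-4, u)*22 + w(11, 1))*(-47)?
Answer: 5828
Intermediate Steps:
w(I, h) = -3 + I (w(I, h) = I - 3 = -3 + I)
v(V, B) = -2 + B
(v(-4, u)*22 + w(11, 1))*(-47) = ((-2 - 4)*22 + (-3 + 11))*(-47) = (-6*22 + 8)*(-47) = (-132 + 8)*(-47) = -124*(-47) = 5828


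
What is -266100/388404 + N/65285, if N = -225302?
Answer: -794549519/192098145 ≈ -4.1362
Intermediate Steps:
-266100/388404 + N/65285 = -266100/388404 - 225302/65285 = -266100*1/388404 - 225302*1/65285 = -22175/32367 - 20482/5935 = -794549519/192098145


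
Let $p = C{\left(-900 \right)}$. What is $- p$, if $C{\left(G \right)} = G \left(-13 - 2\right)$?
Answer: $-13500$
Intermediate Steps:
$C{\left(G \right)} = - 15 G$ ($C{\left(G \right)} = G \left(-15\right) = - 15 G$)
$p = 13500$ ($p = \left(-15\right) \left(-900\right) = 13500$)
$- p = \left(-1\right) 13500 = -13500$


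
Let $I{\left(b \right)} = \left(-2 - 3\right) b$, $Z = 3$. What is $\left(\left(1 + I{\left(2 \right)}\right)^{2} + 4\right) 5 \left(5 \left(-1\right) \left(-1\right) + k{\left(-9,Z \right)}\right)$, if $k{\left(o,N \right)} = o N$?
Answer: $-9350$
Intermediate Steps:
$I{\left(b \right)} = - 5 b$
$k{\left(o,N \right)} = N o$
$\left(\left(1 + I{\left(2 \right)}\right)^{2} + 4\right) 5 \left(5 \left(-1\right) \left(-1\right) + k{\left(-9,Z \right)}\right) = \left(\left(1 - 10\right)^{2} + 4\right) 5 \left(5 \left(-1\right) \left(-1\right) + 3 \left(-9\right)\right) = \left(\left(1 - 10\right)^{2} + 4\right) 5 \left(\left(-5\right) \left(-1\right) - 27\right) = \left(\left(-9\right)^{2} + 4\right) 5 \left(5 - 27\right) = \left(81 + 4\right) 5 \left(-22\right) = 85 \cdot 5 \left(-22\right) = 425 \left(-22\right) = -9350$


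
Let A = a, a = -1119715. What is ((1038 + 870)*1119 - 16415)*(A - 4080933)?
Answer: -11018285276776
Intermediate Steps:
A = -1119715
((1038 + 870)*1119 - 16415)*(A - 4080933) = ((1038 + 870)*1119 - 16415)*(-1119715 - 4080933) = (1908*1119 - 16415)*(-5200648) = (2135052 - 16415)*(-5200648) = 2118637*(-5200648) = -11018285276776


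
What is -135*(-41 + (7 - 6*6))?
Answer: 9450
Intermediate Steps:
-135*(-41 + (7 - 6*6)) = -135*(-41 + (7 - 36)) = -135*(-41 - 29) = -135*(-70) = 9450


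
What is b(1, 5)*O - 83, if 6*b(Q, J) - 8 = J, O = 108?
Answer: 151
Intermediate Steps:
b(Q, J) = 4/3 + J/6
b(1, 5)*O - 83 = (4/3 + (⅙)*5)*108 - 83 = (4/3 + ⅚)*108 - 83 = (13/6)*108 - 83 = 234 - 83 = 151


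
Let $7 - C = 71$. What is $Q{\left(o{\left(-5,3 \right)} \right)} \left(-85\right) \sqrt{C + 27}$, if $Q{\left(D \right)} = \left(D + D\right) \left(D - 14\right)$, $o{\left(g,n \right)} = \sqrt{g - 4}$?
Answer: $\sqrt{37} \left(-7140 + 1530 i\right) \approx -43431.0 + 9306.6 i$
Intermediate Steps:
$C = -64$ ($C = 7 - 71 = -64$)
$o{\left(g,n \right)} = \sqrt{-4 + g}$
$Q{\left(D \right)} = 2 D \left(-14 + D\right)$
$Q{\left(o{\left(-5,3 \right)} \right)} \left(-85\right) \sqrt{C + 27} = 2 \sqrt{-4 - 5} \left(-14 + \sqrt{-4 - 5}\right) \left(-85\right) \sqrt{-64 + 27} = 2 \sqrt{-9} \left(-14 + \sqrt{-9}\right) \left(-85\right) \sqrt{-37} = 2 \cdot 3 i \left(-14 + 3 i\right) \left(-85\right) i \sqrt{37} = 6 i \left(-14 + 3 i\right) \left(-85\right) i \sqrt{37} = - 510 i \left(-14 + 3 i\right) i \sqrt{37} = 510 \sqrt{37} \left(-14 + 3 i\right)$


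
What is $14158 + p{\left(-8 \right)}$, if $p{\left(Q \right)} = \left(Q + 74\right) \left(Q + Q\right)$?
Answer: $13102$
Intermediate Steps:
$p{\left(Q \right)} = 2 Q \left(74 + Q\right)$ ($p{\left(Q \right)} = \left(74 + Q\right) 2 Q = 2 Q \left(74 + Q\right)$)
$14158 + p{\left(-8 \right)} = 14158 + 2 \left(-8\right) \left(74 - 8\right) = 14158 + 2 \left(-8\right) 66 = 14158 - 1056 = 13102$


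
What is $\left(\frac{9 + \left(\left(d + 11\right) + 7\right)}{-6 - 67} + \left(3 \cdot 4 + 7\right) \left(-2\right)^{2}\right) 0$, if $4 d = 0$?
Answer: $0$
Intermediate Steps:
$d = 0$ ($d = \frac{1}{4} \cdot 0 = 0$)
$\left(\frac{9 + \left(\left(d + 11\right) + 7\right)}{-6 - 67} + \left(3 \cdot 4 + 7\right) \left(-2\right)^{2}\right) 0 = \left(\frac{9 + \left(\left(0 + 11\right) + 7\right)}{-6 - 67} + \left(3 \cdot 4 + 7\right) \left(-2\right)^{2}\right) 0 = \left(\frac{9 + \left(11 + 7\right)}{-73} + \left(12 + 7\right) 4\right) 0 = \left(\left(9 + 18\right) \left(- \frac{1}{73}\right) + 19 \cdot 4\right) 0 = \left(27 \left(- \frac{1}{73}\right) + 76\right) 0 = \left(- \frac{27}{73} + 76\right) 0 = \frac{5521}{73} \cdot 0 = 0$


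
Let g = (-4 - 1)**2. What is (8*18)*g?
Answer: 3600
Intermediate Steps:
g = 25 (g = (-5)**2 = 25)
(8*18)*g = (8*18)*25 = 144*25 = 3600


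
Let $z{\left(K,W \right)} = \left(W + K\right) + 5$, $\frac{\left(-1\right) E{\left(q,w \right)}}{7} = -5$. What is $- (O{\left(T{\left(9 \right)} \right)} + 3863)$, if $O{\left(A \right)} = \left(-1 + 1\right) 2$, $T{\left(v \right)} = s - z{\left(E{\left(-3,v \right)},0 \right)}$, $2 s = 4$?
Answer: $-3863$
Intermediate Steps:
$E{\left(q,w \right)} = 35$ ($E{\left(q,w \right)} = \left(-7\right) \left(-5\right) = 35$)
$s = 2$ ($s = \frac{1}{2} \cdot 4 = 2$)
$z{\left(K,W \right)} = 5 + K + W$ ($z{\left(K,W \right)} = \left(K + W\right) + 5 = 5 + K + W$)
$T{\left(v \right)} = -38$ ($T{\left(v \right)} = 2 - \left(5 + 35 + 0\right) = 2 - 40 = -38$)
$O{\left(A \right)} = 0$ ($O{\left(A \right)} = 0 \cdot 2 = 0$)
$- (O{\left(T{\left(9 \right)} \right)} + 3863) = - (0 + 3863) = \left(-1\right) 3863 = -3863$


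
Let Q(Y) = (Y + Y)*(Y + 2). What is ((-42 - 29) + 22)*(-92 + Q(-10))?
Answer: -3332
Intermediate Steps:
Q(Y) = 2*Y*(2 + Y) (Q(Y) = (2*Y)*(2 + Y) = 2*Y*(2 + Y))
((-42 - 29) + 22)*(-92 + Q(-10)) = ((-42 - 29) + 22)*(-92 + 2*(-10)*(2 - 10)) = (-71 + 22)*(-92 + 2*(-10)*(-8)) = -49*(-92 + 160) = -49*68 = -3332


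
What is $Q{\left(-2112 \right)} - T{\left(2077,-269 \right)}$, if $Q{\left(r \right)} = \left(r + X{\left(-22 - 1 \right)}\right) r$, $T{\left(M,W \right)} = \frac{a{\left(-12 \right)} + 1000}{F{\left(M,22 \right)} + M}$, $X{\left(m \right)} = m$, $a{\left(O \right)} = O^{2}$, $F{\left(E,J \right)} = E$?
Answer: $\frac{9365441668}{2077} \approx 4.5091 \cdot 10^{6}$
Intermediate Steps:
$T{\left(M,W \right)} = \frac{572}{M}$ ($T{\left(M,W \right)} = \frac{\left(-12\right)^{2} + 1000}{M + M} = \frac{144 + 1000}{2 M} = 1144 \frac{1}{2 M} = \frac{572}{M}$)
$Q{\left(r \right)} = r \left(-23 + r\right)$ ($Q{\left(r \right)} = \left(r - 23\right) r = \left(-23 + r\right) r = r \left(-23 + r\right)$)
$Q{\left(-2112 \right)} - T{\left(2077,-269 \right)} = - 2112 \left(-23 - 2112\right) - \frac{572}{2077} = \left(-2112\right) \left(-2135\right) - 572 \cdot \frac{1}{2077} = 4509120 - \frac{572}{2077} = \frac{9365441668}{2077}$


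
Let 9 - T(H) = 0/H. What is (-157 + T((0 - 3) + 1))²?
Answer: 21904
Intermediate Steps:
T(H) = 9 (T(H) = 9 - 0/H = 9 - 1*0 = 9 + 0 = 9)
(-157 + T((0 - 3) + 1))² = (-157 + 9)² = (-148)² = 21904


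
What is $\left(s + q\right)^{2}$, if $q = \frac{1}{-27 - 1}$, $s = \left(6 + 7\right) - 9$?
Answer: $\frac{12321}{784} \approx 15.716$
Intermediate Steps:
$s = 4$ ($s = 13 - 9 = 4$)
$q = - \frac{1}{28}$ ($q = \frac{1}{-28} = - \frac{1}{28} \approx -0.035714$)
$\left(s + q\right)^{2} = \left(4 - \frac{1}{28}\right)^{2} = \left(\frac{111}{28}\right)^{2} = \frac{12321}{784}$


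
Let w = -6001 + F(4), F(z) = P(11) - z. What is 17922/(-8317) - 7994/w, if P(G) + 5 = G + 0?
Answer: -5861140/7127669 ≈ -0.82231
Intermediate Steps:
P(G) = -5 + G (P(G) = -5 + (G + 0) = -5 + G)
F(z) = 6 - z (F(z) = (-5 + 11) - z = 6 - z)
w = -5999 (w = -6001 + (6 - 1*4) = -6001 + (6 - 4) = -6001 + 2 = -5999)
17922/(-8317) - 7994/w = 17922/(-8317) - 7994/(-5999) = 17922*(-1/8317) - 7994*(-1/5999) = -17922/8317 + 1142/857 = -5861140/7127669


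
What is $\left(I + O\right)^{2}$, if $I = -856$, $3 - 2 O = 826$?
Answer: $\frac{6426225}{4} \approx 1.6066 \cdot 10^{6}$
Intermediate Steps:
$O = - \frac{823}{2}$ ($O = \frac{3}{2} - 413 = - \frac{823}{2} \approx -411.5$)
$\left(I + O\right)^{2} = \left(-856 - \frac{823}{2}\right)^{2} = \left(- \frac{2535}{2}\right)^{2} = \frac{6426225}{4}$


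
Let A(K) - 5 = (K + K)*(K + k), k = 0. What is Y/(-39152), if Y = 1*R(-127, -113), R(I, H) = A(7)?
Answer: -103/39152 ≈ -0.0026308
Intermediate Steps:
A(K) = 5 + 2*K**2 (A(K) = 5 + (K + K)*(K + 0) = 5 + (2*K)*K = 5 + 2*K**2)
R(I, H) = 103 (R(I, H) = 5 + 2*7**2 = 5 + 2*49 = 5 + 98 = 103)
Y = 103 (Y = 1*103 = 103)
Y/(-39152) = 103/(-39152) = 103*(-1/39152) = -103/39152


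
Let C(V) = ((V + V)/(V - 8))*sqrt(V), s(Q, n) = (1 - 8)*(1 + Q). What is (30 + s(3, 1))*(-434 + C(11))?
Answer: -868 + 44*sqrt(11)/3 ≈ -819.36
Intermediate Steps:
s(Q, n) = -7 - 7*Q (s(Q, n) = -7*(1 + Q) = -7 - 7*Q)
C(V) = 2*V**(3/2)/(-8 + V) (C(V) = ((2*V)/(-8 + V))*sqrt(V) = (2*V/(-8 + V))*sqrt(V) = 2*V**(3/2)/(-8 + V))
(30 + s(3, 1))*(-434 + C(11)) = (30 + (-7 - 7*3))*(-434 + 2*11**(3/2)/(-8 + 11)) = (30 + (-7 - 21))*(-434 + 2*(11*sqrt(11))/3) = (30 - 28)*(-434 + 2*(11*sqrt(11))*(1/3)) = 2*(-434 + 22*sqrt(11)/3) = -868 + 44*sqrt(11)/3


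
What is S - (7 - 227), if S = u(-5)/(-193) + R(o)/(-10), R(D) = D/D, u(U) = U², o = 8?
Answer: 424157/1930 ≈ 219.77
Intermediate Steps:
R(D) = 1
S = -443/1930 (S = (-5)²/(-193) + 1/(-10) = 25*(-1/193) + 1*(-⅒) = -25/193 - ⅒ = -443/1930 ≈ -0.22953)
S - (7 - 227) = -443/1930 - (7 - 227) = -443/1930 - 1*(-220) = -443/1930 + 220 = 424157/1930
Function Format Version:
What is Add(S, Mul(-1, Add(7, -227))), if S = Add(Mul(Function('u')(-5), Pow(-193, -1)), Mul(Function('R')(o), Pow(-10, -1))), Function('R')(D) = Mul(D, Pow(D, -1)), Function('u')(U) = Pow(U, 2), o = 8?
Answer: Rational(424157, 1930) ≈ 219.77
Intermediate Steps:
Function('R')(D) = 1
S = Rational(-443, 1930) (S = Add(Mul(Pow(-5, 2), Pow(-193, -1)), Mul(1, Pow(-10, -1))) = Add(Mul(25, Rational(-1, 193)), Mul(1, Rational(-1, 10))) = Add(Rational(-25, 193), Rational(-1, 10)) = Rational(-443, 1930) ≈ -0.22953)
Add(S, Mul(-1, Add(7, -227))) = Add(Rational(-443, 1930), Mul(-1, Add(7, -227))) = Add(Rational(-443, 1930), Mul(-1, -220)) = Add(Rational(-443, 1930), 220) = Rational(424157, 1930)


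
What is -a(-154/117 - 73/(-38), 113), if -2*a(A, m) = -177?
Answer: -177/2 ≈ -88.500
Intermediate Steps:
a(A, m) = 177/2 (a(A, m) = -½*(-177) = 177/2)
-a(-154/117 - 73/(-38), 113) = -1*177/2 = -177/2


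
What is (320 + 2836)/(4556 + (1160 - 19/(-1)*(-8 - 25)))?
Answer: 3156/5089 ≈ 0.62016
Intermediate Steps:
(320 + 2836)/(4556 + (1160 - 19/(-1)*(-8 - 25))) = 3156/(4556 + (1160 - 19*(-1)*(-33))) = 3156/(4556 + (1160 - (-19)*(-33))) = 3156/(4556 + (1160 - 1*627)) = 3156/(4556 + (1160 - 627)) = 3156/(4556 + 533) = 3156/5089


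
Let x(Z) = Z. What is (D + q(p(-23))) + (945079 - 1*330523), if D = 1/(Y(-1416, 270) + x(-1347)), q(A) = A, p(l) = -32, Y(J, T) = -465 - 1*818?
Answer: 1616198119/2630 ≈ 6.1452e+5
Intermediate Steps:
Y(J, T) = -1283 (Y(J, T) = -465 - 818 = -1283)
D = -1/2630 (D = 1/(-1283 - 1347) = 1/(-2630) = -1/2630 ≈ -0.00038023)
(D + q(p(-23))) + (945079 - 1*330523) = (-1/2630 - 32) + (945079 - 1*330523) = -84161/2630 + (945079 - 330523) = -84161/2630 + 614556 = 1616198119/2630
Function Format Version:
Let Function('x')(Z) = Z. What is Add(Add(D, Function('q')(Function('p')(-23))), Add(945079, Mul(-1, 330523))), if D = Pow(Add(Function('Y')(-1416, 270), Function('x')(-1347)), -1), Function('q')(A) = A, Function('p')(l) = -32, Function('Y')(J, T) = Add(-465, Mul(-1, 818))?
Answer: Rational(1616198119, 2630) ≈ 6.1452e+5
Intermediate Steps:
Function('Y')(J, T) = -1283 (Function('Y')(J, T) = Add(-465, -818) = -1283)
D = Rational(-1, 2630) (D = Pow(Add(-1283, -1347), -1) = Pow(-2630, -1) = Rational(-1, 2630) ≈ -0.00038023)
Add(Add(D, Function('q')(Function('p')(-23))), Add(945079, Mul(-1, 330523))) = Add(Add(Rational(-1, 2630), -32), Add(945079, Mul(-1, 330523))) = Add(Rational(-84161, 2630), Add(945079, -330523)) = Add(Rational(-84161, 2630), 614556) = Rational(1616198119, 2630)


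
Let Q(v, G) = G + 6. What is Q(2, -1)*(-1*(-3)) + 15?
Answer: 30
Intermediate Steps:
Q(v, G) = 6 + G
Q(2, -1)*(-1*(-3)) + 15 = (6 - 1)*(-1*(-3)) + 15 = 5*3 + 15 = 15 + 15 = 30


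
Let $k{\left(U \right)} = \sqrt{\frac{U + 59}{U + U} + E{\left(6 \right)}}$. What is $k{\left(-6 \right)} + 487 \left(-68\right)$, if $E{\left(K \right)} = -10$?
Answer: $-33116 + \frac{i \sqrt{519}}{6} \approx -33116.0 + 3.7969 i$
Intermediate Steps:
$k{\left(U \right)} = \sqrt{-10 + \frac{59 + U}{2 U}}$ ($k{\left(U \right)} = \sqrt{\frac{U + 59}{U + U} - 10} = \sqrt{\frac{59 + U}{2 U} - 10} = \sqrt{-10 + \frac{59 + U}{2 U}}$)
$k{\left(-6 \right)} + 487 \left(-68\right) = \frac{\sqrt{-38 + \frac{118}{-6}}}{2} + 487 \left(-68\right) = \frac{\sqrt{-38 + 118 \left(- \frac{1}{6}\right)}}{2} - 33116 = \frac{\sqrt{-38 - \frac{59}{3}}}{2} - 33116 = \frac{\sqrt{- \frac{173}{3}}}{2} - 33116 = \frac{\frac{1}{3} i \sqrt{519}}{2} - 33116 = \frac{i \sqrt{519}}{6} - 33116 = -33116 + \frac{i \sqrt{519}}{6}$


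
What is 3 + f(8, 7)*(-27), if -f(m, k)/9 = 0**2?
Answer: 3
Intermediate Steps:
f(m, k) = 0 (f(m, k) = -9*0**2 = -9*0 = 0)
3 + f(8, 7)*(-27) = 3 + 0*(-27) = 3 + 0 = 3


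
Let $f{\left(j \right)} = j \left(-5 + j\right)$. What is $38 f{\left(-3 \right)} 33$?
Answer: $30096$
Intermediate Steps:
$38 f{\left(-3 \right)} 33 = 38 \left(- 3 \left(-5 - 3\right)\right) 33 = 38 \left(\left(-3\right) \left(-8\right)\right) 33 = 38 \cdot 24 \cdot 33 = 912 \cdot 33 = 30096$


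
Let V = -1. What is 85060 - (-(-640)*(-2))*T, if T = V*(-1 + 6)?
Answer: 78660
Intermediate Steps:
T = -5 (T = -(-1 + 6) = -1*5 = -5)
85060 - (-(-640)*(-2))*T = 85060 - (-(-640)*(-2))*(-5) = 85060 - (-40*32)*(-5) = 85060 - (-1280)*(-5) = 85060 - 1*6400 = 85060 - 6400 = 78660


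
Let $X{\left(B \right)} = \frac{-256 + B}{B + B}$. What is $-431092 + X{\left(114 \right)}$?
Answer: $- \frac{49144559}{114} \approx -4.3109 \cdot 10^{5}$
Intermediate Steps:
$X{\left(B \right)} = \frac{-256 + B}{2 B}$
$-431092 + X{\left(114 \right)} = -431092 + \frac{-256 + 114}{2 \cdot 114} = -431092 + \frac{1}{2} \cdot \frac{1}{114} \left(-142\right) = -431092 - \frac{71}{114} = - \frac{49144559}{114}$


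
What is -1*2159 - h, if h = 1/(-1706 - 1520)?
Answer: -6964933/3226 ≈ -2159.0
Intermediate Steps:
h = -1/3226 (h = 1/(-3226) = -1/3226 ≈ -0.00030998)
-1*2159 - h = -1*2159 - 1*(-1/3226) = -2159 + 1/3226 = -6964933/3226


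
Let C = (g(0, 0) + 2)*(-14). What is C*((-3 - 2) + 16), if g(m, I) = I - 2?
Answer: 0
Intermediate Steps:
g(m, I) = -2 + I
C = 0 (C = ((-2 + 0) + 2)*(-14) = (-2 + 2)*(-14) = 0*(-14) = 0)
C*((-3 - 2) + 16) = 0*((-3 - 2) + 16) = 0*(-5 + 16) = 0*11 = 0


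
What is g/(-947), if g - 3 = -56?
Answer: 53/947 ≈ 0.055966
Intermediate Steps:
g = -53 (g = 3 - 56 = -53)
g/(-947) = -53/(-947) = -1/947*(-53) = 53/947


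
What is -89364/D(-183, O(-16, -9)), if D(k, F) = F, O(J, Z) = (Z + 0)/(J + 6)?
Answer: -297880/3 ≈ -99293.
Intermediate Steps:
O(J, Z) = Z/(6 + J)
-89364/D(-183, O(-16, -9)) = -89364/((-9/(6 - 16))) = -89364/((-9/(-10))) = -89364/((-9*(-⅒))) = -89364/9/10 = -89364*10/9 = -297880/3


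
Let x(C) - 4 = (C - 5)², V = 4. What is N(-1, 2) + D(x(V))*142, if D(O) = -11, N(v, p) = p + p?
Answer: -1558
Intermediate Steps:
N(v, p) = 2*p
x(C) = 4 + (-5 + C)² (x(C) = 4 + (C - 5)² = 4 + (-5 + C)²)
N(-1, 2) + D(x(V))*142 = 2*2 - 11*142 = 4 - 1562 = -1558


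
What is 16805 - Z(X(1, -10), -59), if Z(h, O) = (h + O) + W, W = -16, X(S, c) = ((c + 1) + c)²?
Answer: 16519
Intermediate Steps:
X(S, c) = (1 + 2*c)² (X(S, c) = ((1 + c) + c)² = (1 + 2*c)²)
Z(h, O) = -16 + O + h (Z(h, O) = (h + O) - 16 = (O + h) - 16 = -16 + O + h)
16805 - Z(X(1, -10), -59) = 16805 - (-16 - 59 + (1 + 2*(-10))²) = 16805 - (-16 - 59 + (1 - 20)²) = 16805 - (-16 - 59 + (-19)²) = 16805 - (-16 - 59 + 361) = 16805 - 1*286 = 16805 - 286 = 16519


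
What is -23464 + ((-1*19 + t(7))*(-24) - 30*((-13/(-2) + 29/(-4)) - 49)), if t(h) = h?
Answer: -43367/2 ≈ -21684.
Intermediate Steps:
-23464 + ((-1*19 + t(7))*(-24) - 30*((-13/(-2) + 29/(-4)) - 49)) = -23464 + ((-1*19 + 7)*(-24) - 30*((-13/(-2) + 29/(-4)) - 49)) = -23464 + ((-19 + 7)*(-24) - 30*((-13*(-½) + 29*(-¼)) - 49)) = -23464 + (-12*(-24) - 30*((13/2 - 29/4) - 49)) = -23464 + (288 - 30*(-¾ - 49)) = -23464 + (288 - 30*(-199)/4) = -23464 + (288 - 1*(-2985/2)) = -23464 + (288 + 2985/2) = -23464 + 3561/2 = -43367/2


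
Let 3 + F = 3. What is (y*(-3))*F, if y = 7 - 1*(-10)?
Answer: 0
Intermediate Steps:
F = 0 (F = -3 + 3 = 0)
y = 17 (y = 7 + 10 = 17)
(y*(-3))*F = (17*(-3))*0 = -51*0 = 0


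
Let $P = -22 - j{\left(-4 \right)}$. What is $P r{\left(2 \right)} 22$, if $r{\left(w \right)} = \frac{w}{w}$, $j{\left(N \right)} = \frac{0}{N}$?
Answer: $-484$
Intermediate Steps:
$j{\left(N \right)} = 0$
$r{\left(w \right)} = 1$
$P = -22$ ($P = -22 - 0 = -22 + 0 = -22$)
$P r{\left(2 \right)} 22 = \left(-22\right) 1 \cdot 22 = \left(-22\right) 22 = -484$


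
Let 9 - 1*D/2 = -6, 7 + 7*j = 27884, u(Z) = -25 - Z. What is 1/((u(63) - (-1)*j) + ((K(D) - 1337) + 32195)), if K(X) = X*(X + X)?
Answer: 7/255867 ≈ 2.7358e-5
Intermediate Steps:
j = 27877/7 (j = -1 + (1/7)*27884 = -1 + 27884/7 = 27877/7 ≈ 3982.4)
D = 30 (D = 18 - 2*(-6) = 18 + 12 = 30)
K(X) = 2*X**2 (K(X) = X*(2*X) = 2*X**2)
1/((u(63) - (-1)*j) + ((K(D) - 1337) + 32195)) = 1/(((-25 - 1*63) - (-1)*27877/7) + ((2*30**2 - 1337) + 32195)) = 1/(((-25 - 63) - 1*(-27877/7)) + ((2*900 - 1337) + 32195)) = 1/((-88 + 27877/7) + ((1800 - 1337) + 32195)) = 1/(27261/7 + (463 + 32195)) = 1/(27261/7 + 32658) = 1/(255867/7) = 7/255867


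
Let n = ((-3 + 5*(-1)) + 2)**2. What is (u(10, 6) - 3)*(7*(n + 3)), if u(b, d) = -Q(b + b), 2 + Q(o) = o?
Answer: -5733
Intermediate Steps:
n = 36 (n = ((-3 - 5) + 2)**2 = (-8 + 2)**2 = (-6)**2 = 36)
Q(o) = -2 + o
u(b, d) = 2 - 2*b (u(b, d) = -(-2 + (b + b)) = -(-2 + 2*b) = 2 - 2*b)
(u(10, 6) - 3)*(7*(n + 3)) = ((2 - 2*10) - 3)*(7*(36 + 3)) = ((2 - 20) - 3)*(7*39) = (-18 - 3)*273 = -21*273 = -5733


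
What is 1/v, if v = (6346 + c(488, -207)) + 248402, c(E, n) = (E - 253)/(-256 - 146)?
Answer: 402/102408461 ≈ 3.9255e-6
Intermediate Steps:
c(E, n) = 253/402 - E/402 (c(E, n) = (-253 + E)/(-402) = (-253 + E)*(-1/402) = 253/402 - E/402)
v = 102408461/402 (v = (6346 + (253/402 - 1/402*488)) + 248402 = (6346 + (253/402 - 244/201)) + 248402 = (6346 - 235/402) + 248402 = 2550857/402 + 248402 = 102408461/402 ≈ 2.5475e+5)
1/v = 1/(102408461/402) = 402/102408461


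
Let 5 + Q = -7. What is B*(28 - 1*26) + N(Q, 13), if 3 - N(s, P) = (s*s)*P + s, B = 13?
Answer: -1831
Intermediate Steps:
Q = -12 (Q = -5 - 7 = -12)
N(s, P) = 3 - s - P*s² (N(s, P) = 3 - ((s*s)*P + s) = 3 - (s²*P + s) = 3 - (P*s² + s) = 3 - (s + P*s²) = 3 + (-s - P*s²) = 3 - s - P*s²)
B*(28 - 1*26) + N(Q, 13) = 13*(28 - 1*26) + (3 - 1*(-12) - 1*13*(-12)²) = 13*(28 - 26) + (3 + 12 - 1*13*144) = 13*2 + (3 + 12 - 1872) = 26 - 1857 = -1831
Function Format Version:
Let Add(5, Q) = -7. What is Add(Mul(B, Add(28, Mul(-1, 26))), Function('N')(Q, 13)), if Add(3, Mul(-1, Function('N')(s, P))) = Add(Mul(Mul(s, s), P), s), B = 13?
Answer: -1831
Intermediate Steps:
Q = -12 (Q = Add(-5, -7) = -12)
Function('N')(s, P) = Add(3, Mul(-1, s), Mul(-1, P, Pow(s, 2))) (Function('N')(s, P) = Add(3, Mul(-1, Add(Mul(Mul(s, s), P), s))) = Add(3, Mul(-1, Add(Mul(Pow(s, 2), P), s))) = Add(3, Mul(-1, Add(Mul(P, Pow(s, 2)), s))) = Add(3, Mul(-1, Add(s, Mul(P, Pow(s, 2))))) = Add(3, Add(Mul(-1, s), Mul(-1, P, Pow(s, 2)))) = Add(3, Mul(-1, s), Mul(-1, P, Pow(s, 2))))
Add(Mul(B, Add(28, Mul(-1, 26))), Function('N')(Q, 13)) = Add(Mul(13, Add(28, Mul(-1, 26))), Add(3, Mul(-1, -12), Mul(-1, 13, Pow(-12, 2)))) = Add(Mul(13, Add(28, -26)), Add(3, 12, Mul(-1, 13, 144))) = Add(Mul(13, 2), Add(3, 12, -1872)) = Add(26, -1857) = -1831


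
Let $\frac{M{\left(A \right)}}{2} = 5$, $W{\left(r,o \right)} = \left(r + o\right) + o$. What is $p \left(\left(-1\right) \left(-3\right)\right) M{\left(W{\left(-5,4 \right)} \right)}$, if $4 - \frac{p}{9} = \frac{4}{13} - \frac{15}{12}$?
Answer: $\frac{34695}{26} \approx 1334.4$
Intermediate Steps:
$W{\left(r,o \right)} = r + 2 o$ ($W{\left(r,o \right)} = \left(o + r\right) + o = r + 2 o$)
$p = \frac{2313}{52}$ ($p = 36 - 9 \left(\frac{4}{13} - \frac{15}{12}\right) = 36 - 9 \left(4 \cdot \frac{1}{13} - \frac{5}{4}\right) = 36 - 9 \left(\frac{4}{13} - \frac{5}{4}\right) = 36 - - \frac{441}{52} = 36 + \frac{441}{52} = \frac{2313}{52} \approx 44.481$)
$M{\left(A \right)} = 10$ ($M{\left(A \right)} = 2 \cdot 5 = 10$)
$p \left(\left(-1\right) \left(-3\right)\right) M{\left(W{\left(-5,4 \right)} \right)} = \frac{2313 \left(\left(-1\right) \left(-3\right)\right)}{52} \cdot 10 = \frac{2313}{52} \cdot 3 \cdot 10 = \frac{6939}{52} \cdot 10 = \frac{34695}{26}$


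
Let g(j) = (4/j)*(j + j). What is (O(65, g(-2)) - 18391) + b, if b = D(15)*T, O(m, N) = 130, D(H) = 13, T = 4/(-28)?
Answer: -127840/7 ≈ -18263.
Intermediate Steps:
T = -⅐ (T = 4*(-1/28) = -⅐ ≈ -0.14286)
g(j) = 8 (g(j) = (4/j)*(2*j) = 8)
b = -13/7 (b = 13*(-⅐) = -13/7 ≈ -1.8571)
(O(65, g(-2)) - 18391) + b = (130 - 18391) - 13/7 = -18261 - 13/7 = -127840/7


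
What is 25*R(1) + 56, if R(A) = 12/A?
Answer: 356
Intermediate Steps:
25*R(1) + 56 = 25*(12/1) + 56 = 25*(12*1) + 56 = 25*12 + 56 = 300 + 56 = 356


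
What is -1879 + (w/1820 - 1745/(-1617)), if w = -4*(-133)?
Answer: -197348147/105105 ≈ -1877.6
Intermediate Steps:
w = 532
-1879 + (w/1820 - 1745/(-1617)) = -1879 + (532/1820 - 1745/(-1617)) = -1879 + (532*(1/1820) - 1745*(-1/1617)) = -1879 + (19/65 + 1745/1617) = -1879 + 144148/105105 = -197348147/105105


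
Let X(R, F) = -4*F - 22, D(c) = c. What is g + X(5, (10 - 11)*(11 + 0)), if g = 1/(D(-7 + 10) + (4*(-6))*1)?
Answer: 461/21 ≈ 21.952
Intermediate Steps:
X(R, F) = -22 - 4*F
g = -1/21 (g = 1/((-7 + 10) + (4*(-6))*1) = 1/(3 - 24*1) = 1/(3 - 24) = 1/(-21) = -1/21 ≈ -0.047619)
g + X(5, (10 - 11)*(11 + 0)) = -1/21 + (-22 - 4*(10 - 11)*(11 + 0)) = -1/21 + (-22 - (-4)*11) = -1/21 + (-22 - 4*(-11)) = -1/21 + (-22 + 44) = -1/21 + 22 = 461/21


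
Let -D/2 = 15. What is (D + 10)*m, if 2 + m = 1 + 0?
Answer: 20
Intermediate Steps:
D = -30 (D = -2*15 = -30)
m = -1 (m = -2 + (1 + 0) = -2 + 1 = -1)
(D + 10)*m = (-30 + 10)*(-1) = -20*(-1) = 20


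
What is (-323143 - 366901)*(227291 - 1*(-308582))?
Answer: -369775948412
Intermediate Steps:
(-323143 - 366901)*(227291 - 1*(-308582)) = -690044*(227291 + 308582) = -690044*535873 = -369775948412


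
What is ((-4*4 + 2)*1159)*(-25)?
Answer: 405650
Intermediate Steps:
((-4*4 + 2)*1159)*(-25) = ((-16 + 2)*1159)*(-25) = -14*1159*(-25) = -16226*(-25) = 405650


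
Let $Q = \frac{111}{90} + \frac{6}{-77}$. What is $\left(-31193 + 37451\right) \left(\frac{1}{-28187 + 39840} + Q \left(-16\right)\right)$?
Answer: $- \frac{74146482898}{640915} \approx -1.1569 \cdot 10^{5}$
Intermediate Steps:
$Q = \frac{2669}{2310}$ ($Q = 111 \cdot \frac{1}{90} + 6 \left(- \frac{1}{77}\right) = \frac{37}{30} - \frac{6}{77} = \frac{2669}{2310} \approx 1.1554$)
$\left(-31193 + 37451\right) \left(\frac{1}{-28187 + 39840} + Q \left(-16\right)\right) = \left(-31193 + 37451\right) \left(\frac{1}{-28187 + 39840} + \frac{2669}{2310} \left(-16\right)\right) = 6258 \left(\frac{1}{11653} - \frac{21352}{1155}\right) = 6258 \left(- \frac{248813701}{13459215}\right) = - \frac{74146482898}{640915}$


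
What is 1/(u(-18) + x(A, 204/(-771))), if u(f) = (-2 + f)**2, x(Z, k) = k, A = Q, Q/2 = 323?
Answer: 257/102732 ≈ 0.0025017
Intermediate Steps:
Q = 646 (Q = 2*323 = 646)
A = 646
1/(u(-18) + x(A, 204/(-771))) = 1/((-2 - 18)**2 + 204/(-771)) = 1/((-20)**2 + 204*(-1/771)) = 1/(400 - 68/257) = 1/(102732/257) = 257/102732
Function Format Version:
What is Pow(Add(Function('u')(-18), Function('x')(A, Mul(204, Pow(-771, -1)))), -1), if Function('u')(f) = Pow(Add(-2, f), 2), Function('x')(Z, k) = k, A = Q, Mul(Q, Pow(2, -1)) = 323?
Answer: Rational(257, 102732) ≈ 0.0025017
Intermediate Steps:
Q = 646 (Q = Mul(2, 323) = 646)
A = 646
Pow(Add(Function('u')(-18), Function('x')(A, Mul(204, Pow(-771, -1)))), -1) = Pow(Add(Pow(Add(-2, -18), 2), Mul(204, Pow(-771, -1))), -1) = Pow(Add(Pow(-20, 2), Mul(204, Rational(-1, 771))), -1) = Pow(Add(400, Rational(-68, 257)), -1) = Pow(Rational(102732, 257), -1) = Rational(257, 102732)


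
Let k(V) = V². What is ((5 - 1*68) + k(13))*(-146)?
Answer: -15476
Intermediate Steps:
((5 - 1*68) + k(13))*(-146) = ((5 - 1*68) + 13²)*(-146) = ((5 - 68) + 169)*(-146) = (-63 + 169)*(-146) = 106*(-146) = -15476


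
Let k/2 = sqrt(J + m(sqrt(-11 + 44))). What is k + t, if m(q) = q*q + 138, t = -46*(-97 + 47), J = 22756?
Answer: 2300 + 2*sqrt(22927) ≈ 2602.8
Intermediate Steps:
t = 2300 (t = -46*(-50) = 2300)
m(q) = 138 + q**2 (m(q) = q**2 + 138 = 138 + q**2)
k = 2*sqrt(22927) (k = 2*sqrt(22756 + (138 + (sqrt(-11 + 44))**2)) = 2*sqrt(22756 + (138 + (sqrt(33))**2)) = 2*sqrt(22756 + (138 + 33)) = 2*sqrt(22756 + 171) = 2*sqrt(22927) ≈ 302.83)
k + t = 2*sqrt(22927) + 2300 = 2300 + 2*sqrt(22927)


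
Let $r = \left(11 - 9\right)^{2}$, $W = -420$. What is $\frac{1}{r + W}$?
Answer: $- \frac{1}{416} \approx -0.0024038$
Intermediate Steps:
$r = 4$ ($r = 2^{2} = 4$)
$\frac{1}{r + W} = \frac{1}{4 - 420} = \frac{1}{-416} = - \frac{1}{416}$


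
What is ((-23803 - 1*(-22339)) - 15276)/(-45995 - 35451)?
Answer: 8370/40723 ≈ 0.20553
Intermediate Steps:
((-23803 - 1*(-22339)) - 15276)/(-45995 - 35451) = ((-23803 + 22339) - 15276)/(-81446) = (-1464 - 15276)*(-1/81446) = -16740*(-1/81446) = 8370/40723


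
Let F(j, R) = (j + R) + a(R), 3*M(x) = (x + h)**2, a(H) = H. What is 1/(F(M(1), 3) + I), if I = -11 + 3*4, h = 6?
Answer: 3/70 ≈ 0.042857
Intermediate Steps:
M(x) = (6 + x)**2/3 (M(x) = (x + 6)**2/3 = (6 + x)**2/3)
F(j, R) = j + 2*R (F(j, R) = (j + R) + R = (R + j) + R = j + 2*R)
I = 1 (I = -11 + 12 = 1)
1/(F(M(1), 3) + I) = 1/(((6 + 1)**2/3 + 2*3) + 1) = 1/(((1/3)*7**2 + 6) + 1) = 1/(((1/3)*49 + 6) + 1) = 1/((49/3 + 6) + 1) = 1/(67/3 + 1) = 1/(70/3) = 3/70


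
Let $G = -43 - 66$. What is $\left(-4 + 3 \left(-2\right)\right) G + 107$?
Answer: $1197$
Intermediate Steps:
$G = -109$ ($G = -43 - 66 = -109$)
$\left(-4 + 3 \left(-2\right)\right) G + 107 = \left(-4 + 3 \left(-2\right)\right) \left(-109\right) + 107 = \left(-4 - 6\right) \left(-109\right) + 107 = \left(-10\right) \left(-109\right) + 107 = 1090 + 107 = 1197$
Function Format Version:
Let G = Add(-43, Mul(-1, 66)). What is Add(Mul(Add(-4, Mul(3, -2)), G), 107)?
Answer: 1197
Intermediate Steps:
G = -109 (G = Add(-43, -66) = -109)
Add(Mul(Add(-4, Mul(3, -2)), G), 107) = Add(Mul(Add(-4, Mul(3, -2)), -109), 107) = Add(Mul(Add(-4, -6), -109), 107) = Add(Mul(-10, -109), 107) = Add(1090, 107) = 1197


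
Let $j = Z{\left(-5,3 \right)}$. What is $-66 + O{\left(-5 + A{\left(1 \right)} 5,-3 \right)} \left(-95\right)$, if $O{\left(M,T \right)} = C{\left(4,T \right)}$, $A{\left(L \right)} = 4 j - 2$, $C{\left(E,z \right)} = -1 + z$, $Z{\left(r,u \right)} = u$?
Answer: $314$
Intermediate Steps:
$j = 3$
$A{\left(L \right)} = 10$ ($A{\left(L \right)} = 4 \cdot 3 - 2 = 12 - 2 = 10$)
$O{\left(M,T \right)} = -1 + T$
$-66 + O{\left(-5 + A{\left(1 \right)} 5,-3 \right)} \left(-95\right) = -66 + \left(-1 - 3\right) \left(-95\right) = -66 - -380 = -66 + 380 = 314$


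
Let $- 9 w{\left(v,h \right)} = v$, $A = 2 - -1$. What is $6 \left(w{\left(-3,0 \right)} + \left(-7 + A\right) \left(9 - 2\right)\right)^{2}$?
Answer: $\frac{13778}{3} \approx 4592.7$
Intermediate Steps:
$A = 3$ ($A = 2 + 1 = 3$)
$w{\left(v,h \right)} = - \frac{v}{9}$
$6 \left(w{\left(-3,0 \right)} + \left(-7 + A\right) \left(9 - 2\right)\right)^{2} = 6 \left(\left(- \frac{1}{9}\right) \left(-3\right) + \left(-7 + 3\right) \left(9 - 2\right)\right)^{2} = 6 \left(\frac{1}{3} - 28\right)^{2} = 6 \left(- \frac{83}{3}\right)^{2} = 6 \cdot \frac{6889}{9} = \frac{13778}{3}$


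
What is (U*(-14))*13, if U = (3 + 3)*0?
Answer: 0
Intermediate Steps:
U = 0 (U = 6*0 = 0)
(U*(-14))*13 = (0*(-14))*13 = 0*13 = 0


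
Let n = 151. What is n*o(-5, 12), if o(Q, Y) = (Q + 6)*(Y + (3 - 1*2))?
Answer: 1963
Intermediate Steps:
o(Q, Y) = (1 + Y)*(6 + Q) (o(Q, Y) = (6 + Q)*(Y + (3 - 2)) = (6 + Q)*(Y + 1) = (6 + Q)*(1 + Y) = (1 + Y)*(6 + Q))
n*o(-5, 12) = 151*(6 - 5 + 6*12 - 5*12) = 151*(6 - 5 + 72 - 60) = 151*13 = 1963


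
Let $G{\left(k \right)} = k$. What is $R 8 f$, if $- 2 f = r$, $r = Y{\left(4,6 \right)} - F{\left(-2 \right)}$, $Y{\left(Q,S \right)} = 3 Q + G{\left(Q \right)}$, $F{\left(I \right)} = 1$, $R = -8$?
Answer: $480$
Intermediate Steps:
$Y{\left(Q,S \right)} = 4 Q$ ($Y{\left(Q,S \right)} = 3 Q + Q = 4 Q$)
$r = 15$ ($r = 4 \cdot 4 - 1 = 16 - 1 = 15$)
$f = - \frac{15}{2}$ ($f = \left(- \frac{1}{2}\right) 15 = - \frac{15}{2} \approx -7.5$)
$R 8 f = \left(-8\right) 8 \left(- \frac{15}{2}\right) = \left(-64\right) \left(- \frac{15}{2}\right) = 480$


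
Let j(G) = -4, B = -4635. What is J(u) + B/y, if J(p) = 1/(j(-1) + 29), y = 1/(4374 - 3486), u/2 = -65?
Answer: -102896999/25 ≈ -4.1159e+6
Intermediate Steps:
u = -130 (u = 2*(-65) = -130)
y = 1/888 ≈ 0.0011261
J(p) = 1/25 (J(p) = 1/(-4 + 29) = 1/25)
J(u) + B/y = 1/25 - 4635/1/888 = 1/25 - 4635*888 = 1/25 - 4115880 = -102896999/25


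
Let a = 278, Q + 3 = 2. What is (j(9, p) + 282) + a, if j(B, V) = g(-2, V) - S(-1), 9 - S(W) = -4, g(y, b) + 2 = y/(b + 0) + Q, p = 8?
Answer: 2175/4 ≈ 543.75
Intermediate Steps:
Q = -1 (Q = -3 + 2 = -1)
g(y, b) = -3 + y/b (g(y, b) = -2 + (y/(b + 0) - 1) = -2 + (y/b - 1) = -2 + (-1 + y/b) = -3 + y/b)
S(W) = 13 (S(W) = 9 - 1*(-4) = 9 + 4 = 13)
j(B, V) = -16 - 2/V (j(B, V) = (-3 - 2/V) - 1*13 = (-3 - 2/V) - 13 = -16 - 2/V)
(j(9, p) + 282) + a = ((-16 - 2/8) + 282) + 278 = ((-16 - 2*⅛) + 282) + 278 = ((-16 - ¼) + 282) + 278 = (-65/4 + 282) + 278 = 1063/4 + 278 = 2175/4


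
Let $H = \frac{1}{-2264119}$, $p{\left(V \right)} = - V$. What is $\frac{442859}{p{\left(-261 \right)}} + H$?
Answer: $\frac{34575361240}{20377071} \approx 1696.8$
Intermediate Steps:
$H = - \frac{1}{2264119} \approx -4.4167 \cdot 10^{-7}$
$\frac{442859}{p{\left(-261 \right)}} + H = \frac{442859}{\left(-1\right) \left(-261\right)} - \frac{1}{2264119} = \frac{442859}{261} - \frac{1}{2264119} = 442859 \cdot \frac{1}{261} - \frac{1}{2264119} = \frac{15271}{9} - \frac{1}{2264119} = \frac{34575361240}{20377071}$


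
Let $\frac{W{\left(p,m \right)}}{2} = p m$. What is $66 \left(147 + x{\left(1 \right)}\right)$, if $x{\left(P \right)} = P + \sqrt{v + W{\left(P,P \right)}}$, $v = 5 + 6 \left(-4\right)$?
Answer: $9768 + 66 i \sqrt{17} \approx 9768.0 + 272.13 i$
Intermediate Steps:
$W{\left(p,m \right)} = 2 m p$ ($W{\left(p,m \right)} = 2 p m = 2 m p$)
$v = -19$ ($v = 5 - 24 = -19$)
$x{\left(P \right)} = P + \sqrt{-19 + 2 P^{2}}$ ($x{\left(P \right)} = P + \sqrt{-19 + 2 P P} = P + \sqrt{-19 + 2 P^{2}}$)
$66 \left(147 + x{\left(1 \right)}\right) = 66 \left(147 + \left(1 + \sqrt{-19 + 2 \cdot 1^{2}}\right)\right) = 66 \left(147 + \left(1 + \sqrt{-19 + 2 \cdot 1}\right)\right) = 66 \left(147 + \left(1 + \sqrt{-19 + 2}\right)\right) = 66 \left(147 + \left(1 + \sqrt{-17}\right)\right) = 66 \left(147 + \left(1 + i \sqrt{17}\right)\right) = 66 \left(148 + i \sqrt{17}\right) = 9768 + 66 i \sqrt{17}$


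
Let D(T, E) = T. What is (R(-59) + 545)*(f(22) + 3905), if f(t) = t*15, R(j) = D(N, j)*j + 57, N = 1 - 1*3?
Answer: 3049200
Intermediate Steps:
N = -2 (N = 1 - 3 = -2)
R(j) = 57 - 2*j (R(j) = -2*j + 57 = 57 - 2*j)
f(t) = 15*t
(R(-59) + 545)*(f(22) + 3905) = ((57 - 2*(-59)) + 545)*(15*22 + 3905) = ((57 + 118) + 545)*(330 + 3905) = (175 + 545)*4235 = 720*4235 = 3049200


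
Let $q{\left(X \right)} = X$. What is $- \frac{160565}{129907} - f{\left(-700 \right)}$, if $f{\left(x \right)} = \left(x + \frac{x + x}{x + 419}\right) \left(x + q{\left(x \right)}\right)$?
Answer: $- \frac{35519217058765}{36503867} \approx -9.7303 \cdot 10^{5}$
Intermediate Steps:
$f{\left(x \right)} = 2 x \left(x + \frac{2 x}{419 + x}\right)$ ($f{\left(x \right)} = \left(x + \frac{x + x}{x + 419}\right) \left(x + x\right) = \left(x + \frac{2 x}{419 + x}\right) 2 x = 2 x \left(x + \frac{2 x}{419 + x}\right)$)
$- \frac{160565}{129907} - f{\left(-700 \right)} = - \frac{160565}{129907} - \frac{2 \left(-700\right)^{2} \left(421 - 700\right)}{419 - 700} = \left(-160565\right) \frac{1}{129907} - 2 \cdot 490000 \frac{1}{-281} \left(-279\right) = - \frac{160565}{129907} - 2 \cdot 490000 \left(- \frac{1}{281}\right) \left(-279\right) = - \frac{160565}{129907} - \frac{273420000}{281} = - \frac{35519217058765}{36503867}$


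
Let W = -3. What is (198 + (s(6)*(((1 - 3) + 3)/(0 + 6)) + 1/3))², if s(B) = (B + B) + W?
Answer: 1437601/36 ≈ 39933.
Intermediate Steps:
s(B) = -3 + 2*B (s(B) = (B + B) - 3 = 2*B - 3 = -3 + 2*B)
(198 + (s(6)*(((1 - 3) + 3)/(0 + 6)) + 1/3))² = (198 + ((-3 + 2*6)*(((1 - 3) + 3)/(0 + 6)) + 1/3))² = (198 + ((-3 + 12)*((-2 + 3)/6) + ⅓))² = (198 + (9*(1*(⅙)) + ⅓))² = (198 + (9*(⅙) + ⅓))² = (198 + (3/2 + ⅓))² = (198 + 11/6)² = (1199/6)² = 1437601/36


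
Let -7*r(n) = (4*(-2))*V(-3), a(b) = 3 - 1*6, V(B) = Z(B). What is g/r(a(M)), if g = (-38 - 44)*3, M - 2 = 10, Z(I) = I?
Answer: 287/4 ≈ 71.750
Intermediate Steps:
V(B) = B
M = 12 (M = 2 + 10 = 12)
a(b) = -3 (a(b) = 3 - 6 = -3)
r(n) = -24/7 (r(n) = -4*(-2)*(-3)/7 = -(-8)*(-3)/7 = -⅐*24 = -24/7)
g = -246 (g = -82*3 = -246)
g/r(a(M)) = -246/(-24/7) = -246*(-7/24) = 287/4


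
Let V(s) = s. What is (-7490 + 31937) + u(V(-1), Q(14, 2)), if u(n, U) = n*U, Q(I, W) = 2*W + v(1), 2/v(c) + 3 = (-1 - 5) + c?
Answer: 97773/4 ≈ 24443.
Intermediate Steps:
v(c) = 2/(-9 + c) (v(c) = 2/(-3 + ((-1 - 5) + c)) = 2/(-3 + (-6 + c)) = 2/(-9 + c))
Q(I, W) = -¼ + 2*W (Q(I, W) = 2*W + 2/(-9 + 1) = 2*W + 2/(-8) = 2*W + 2*(-⅛) = 2*W - ¼ = -¼ + 2*W)
u(n, U) = U*n
(-7490 + 31937) + u(V(-1), Q(14, 2)) = (-7490 + 31937) + (-¼ + 2*2)*(-1) = 24447 + (-¼ + 4)*(-1) = 24447 + (15/4)*(-1) = 24447 - 15/4 = 97773/4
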